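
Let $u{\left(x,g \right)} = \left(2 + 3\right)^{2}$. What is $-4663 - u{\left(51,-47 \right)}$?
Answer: $-4688$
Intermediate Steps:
$u{\left(x,g \right)} = 25$ ($u{\left(x,g \right)} = 5^{2} = 25$)
$-4663 - u{\left(51,-47 \right)} = -4663 - 25 = -4688$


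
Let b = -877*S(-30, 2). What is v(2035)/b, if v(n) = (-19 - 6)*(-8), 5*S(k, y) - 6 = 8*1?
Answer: -500/6139 ≈ -0.081447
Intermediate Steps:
S(k, y) = 14/5 (S(k, y) = 6/5 + (8*1)/5 = 6/5 + (⅕)*8 = 6/5 + 8/5 = 14/5)
b = -12278/5 (b = -877*14/5 = -12278/5 ≈ -2455.6)
v(n) = 200 (v(n) = -25*(-8) = 200)
v(2035)/b = 200/(-12278/5) = 200*(-5/12278) = -500/6139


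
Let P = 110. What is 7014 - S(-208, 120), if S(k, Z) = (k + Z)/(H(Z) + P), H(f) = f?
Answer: 806654/115 ≈ 7014.4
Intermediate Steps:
S(k, Z) = (Z + k)/(110 + Z) (S(k, Z) = (k + Z)/(Z + 110) = (Z + k)/(110 + Z))
7014 - S(-208, 120) = 7014 - (120 - 208)/(110 + 120) = 7014 - (-88)/230 = 7014 - 1*(-44/115) = 7014 + 44/115 = 806654/115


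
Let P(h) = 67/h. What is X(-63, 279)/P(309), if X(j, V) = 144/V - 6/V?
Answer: 4738/2077 ≈ 2.2812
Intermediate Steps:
X(j, V) = 138/V
X(-63, 279)/P(309) = (138/279)/((67/309)) = (138*(1/279))/((67*(1/309))) = 46/(93*(67/309)) = (46/93)*(309/67) = 4738/2077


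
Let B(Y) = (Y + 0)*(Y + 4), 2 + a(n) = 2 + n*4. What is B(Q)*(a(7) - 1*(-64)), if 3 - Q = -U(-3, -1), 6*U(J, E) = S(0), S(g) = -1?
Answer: 16031/9 ≈ 1781.2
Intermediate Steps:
a(n) = 4*n (a(n) = -2 + (2 + n*4) = -2 + (2 + 4*n) = 4*n)
U(J, E) = -⅙ (U(J, E) = (⅙)*(-1) = -⅙)
Q = 17/6 (Q = 3 - (-1)*(-1)/6 = 3 - 1*⅙ = 3 - ⅙ = 17/6 ≈ 2.8333)
B(Y) = Y*(4 + Y)
B(Q)*(a(7) - 1*(-64)) = (17*(4 + 17/6)/6)*(4*7 - 1*(-64)) = ((17/6)*(41/6))*(28 + 64) = (697/36)*92 = 16031/9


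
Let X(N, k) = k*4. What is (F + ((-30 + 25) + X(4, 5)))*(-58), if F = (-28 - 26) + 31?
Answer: 464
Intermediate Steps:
X(N, k) = 4*k
F = -23 (F = -54 + 31 = -23)
(F + ((-30 + 25) + X(4, 5)))*(-58) = (-23 + ((-30 + 25) + 4*5))*(-58) = (-23 + (-5 + 20))*(-58) = (-23 + 15)*(-58) = -8*(-58) = 464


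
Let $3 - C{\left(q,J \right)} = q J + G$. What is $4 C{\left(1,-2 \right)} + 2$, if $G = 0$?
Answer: $22$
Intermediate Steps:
$C{\left(q,J \right)} = 3 - J q$ ($C{\left(q,J \right)} = 3 - \left(q J + 0\right) = 3 - \left(J q + 0\right) = 3 - J q$)
$4 C{\left(1,-2 \right)} + 2 = 4 \left(3 - \left(-2\right) 1\right) + 2 = 4 \left(3 + 2\right) + 2 = 4 \cdot 5 + 2 = 20 + 2 = 22$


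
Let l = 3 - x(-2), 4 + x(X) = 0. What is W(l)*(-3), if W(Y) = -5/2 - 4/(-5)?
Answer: 51/10 ≈ 5.1000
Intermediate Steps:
x(X) = -4 (x(X) = -4 + 0 = -4)
l = 7 (l = 3 - 1*(-4) = 3 + 4 = 7)
W(Y) = -17/10 (W(Y) = -5*1/2 - 4*(-1/5) = -5/2 + 4/5 = -17/10)
W(l)*(-3) = -17/10*(-3) = 51/10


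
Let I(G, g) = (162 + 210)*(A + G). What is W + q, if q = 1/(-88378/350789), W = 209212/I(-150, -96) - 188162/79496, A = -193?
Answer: -446867871053321/56028181042428 ≈ -7.9758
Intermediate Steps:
I(G, g) = -71796 + 372*G (I(G, g) = (162 + 210)*(-193 + G) = 372*(-193 + G) = -71796 + 372*G)
W = -5080029463/1267921452 (W = 209212/(-71796 + 372*(-150)) - 188162/79496 = 209212/(-71796 - 55800) - 188162*1/79496 = 209212/(-127596) - 94081/39748 = 209212*(-1/127596) - 94081/39748 = -52303/31899 - 94081/39748 = -5080029463/1267921452 ≈ -4.0066)
q = -350789/88378 (q = 1/(-88378*1/350789) = 1/(-88378/350789) = -350789/88378 ≈ -3.9692)
W + q = -5080029463/1267921452 - 350789/88378 = -446867871053321/56028181042428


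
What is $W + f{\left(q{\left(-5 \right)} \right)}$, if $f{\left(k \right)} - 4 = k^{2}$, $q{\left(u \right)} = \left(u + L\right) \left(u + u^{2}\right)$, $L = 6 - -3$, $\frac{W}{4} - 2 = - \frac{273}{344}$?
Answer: $\frac{551159}{86} \approx 6408.8$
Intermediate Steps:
$W = \frac{415}{86}$ ($W = 8 + 4 \left(- \frac{273}{344}\right) = 8 - \frac{273}{86} = \frac{415}{86} \approx 4.8256$)
$L = 9$ ($L = 6 + 3 = 9$)
$q{\left(u \right)} = \left(9 + u\right) \left(u + u^{2}\right)$ ($q{\left(u \right)} = \left(u + 9\right) \left(u + u^{2}\right) = \left(9 + u\right) \left(u + u^{2}\right)$)
$f{\left(k \right)} = 4 + k^{2}$
$W + f{\left(q{\left(-5 \right)} \right)} = \frac{415}{86} + \left(4 + \left(- 5 \left(9 + \left(-5\right)^{2} + 10 \left(-5\right)\right)\right)^{2}\right) = \frac{415}{86} + \left(4 + \left(- 5 \left(9 + 25 - 50\right)\right)^{2}\right) = \frac{415}{86} + \left(4 + \left(\left(-5\right) \left(-16\right)\right)^{2}\right) = \frac{415}{86} + \left(4 + 80^{2}\right) = \frac{415}{86} + \left(4 + 6400\right) = \frac{415}{86} + 6404 = \frac{551159}{86}$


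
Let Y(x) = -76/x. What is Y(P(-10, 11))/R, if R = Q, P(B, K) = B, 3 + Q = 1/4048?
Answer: -153824/60715 ≈ -2.5335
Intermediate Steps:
Q = -12143/4048 (Q = -3 + 1/4048 = -12143/4048 ≈ -2.9998)
R = -12143/4048 ≈ -2.9998
Y(P(-10, 11))/R = (-76/(-10))/(-12143/4048) = -76*(-⅒)*(-4048/12143) = (38/5)*(-4048/12143) = -153824/60715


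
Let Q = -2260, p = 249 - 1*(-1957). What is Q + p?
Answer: -54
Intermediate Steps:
p = 2206 (p = 249 + 1957 = 2206)
Q + p = -2260 + 2206 = -54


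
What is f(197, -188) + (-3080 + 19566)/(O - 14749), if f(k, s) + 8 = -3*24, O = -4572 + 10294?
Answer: -738646/9027 ≈ -81.826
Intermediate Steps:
O = 5722
f(k, s) = -80 (f(k, s) = -8 - 3*24 = -8 - 72 = -80)
f(197, -188) + (-3080 + 19566)/(O - 14749) = -80 + (-3080 + 19566)/(5722 - 14749) = -80 + 16486/(-9027) = -80 + 16486*(-1/9027) = -80 - 16486/9027 = -738646/9027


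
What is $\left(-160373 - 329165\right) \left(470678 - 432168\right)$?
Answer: $-18852108380$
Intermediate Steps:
$\left(-160373 - 329165\right) \left(470678 - 432168\right) = \left(-489538\right) 38510 = -18852108380$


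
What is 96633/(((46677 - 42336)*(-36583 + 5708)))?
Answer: -32211/44676125 ≈ -0.00072099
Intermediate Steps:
96633/(((46677 - 42336)*(-36583 + 5708))) = 96633/((4341*(-30875))) = 96633/(-134028375) = 96633*(-1/134028375) = -32211/44676125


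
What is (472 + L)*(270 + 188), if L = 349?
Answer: 376018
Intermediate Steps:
(472 + L)*(270 + 188) = (472 + 349)*(270 + 188) = 821*458 = 376018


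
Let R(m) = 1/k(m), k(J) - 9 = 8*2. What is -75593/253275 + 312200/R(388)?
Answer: 1976811299407/253275 ≈ 7.8050e+6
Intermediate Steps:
k(J) = 25 (k(J) = 9 + 8*2 = 9 + 16 = 25)
R(m) = 1/25
-75593/253275 + 312200/R(388) = -75593/253275 + 312200/(1/25) = -75593*1/253275 + 312200*25 = -75593/253275 + 7805000 = 1976811299407/253275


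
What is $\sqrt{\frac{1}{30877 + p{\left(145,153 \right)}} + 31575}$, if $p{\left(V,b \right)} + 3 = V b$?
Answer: $\frac{\sqrt{88891755015634}}{53059} \approx 177.69$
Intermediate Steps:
$p{\left(V,b \right)} = -3 + V b$
$\sqrt{\frac{1}{30877 + p{\left(145,153 \right)}} + 31575} = \sqrt{\frac{1}{30877 + \left(-3 + 145 \cdot 153\right)} + 31575} = \sqrt{\frac{1}{30877 + \left(-3 + 22185\right)} + 31575} = \sqrt{\frac{1}{30877 + 22182} + 31575} = \sqrt{\frac{1}{53059} + 31575} = \sqrt{\frac{1675337926}{53059}} = \frac{\sqrt{88891755015634}}{53059}$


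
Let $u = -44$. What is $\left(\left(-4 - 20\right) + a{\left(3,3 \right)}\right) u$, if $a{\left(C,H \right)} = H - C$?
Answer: $1056$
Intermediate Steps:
$\left(\left(-4 - 20\right) + a{\left(3,3 \right)}\right) u = \left(\left(-4 - 20\right) + \left(3 - 3\right)\right) \left(-44\right) = \left(-24 + 0\right) \left(-44\right) = \left(-24\right) \left(-44\right) = 1056$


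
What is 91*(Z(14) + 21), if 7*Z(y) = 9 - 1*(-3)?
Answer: 2067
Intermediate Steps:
Z(y) = 12/7 (Z(y) = (9 - 1*(-3))/7 = (9 + 3)/7 = (⅐)*12 = 12/7)
91*(Z(14) + 21) = 91*(12/7 + 21) = 91*(159/7) = 2067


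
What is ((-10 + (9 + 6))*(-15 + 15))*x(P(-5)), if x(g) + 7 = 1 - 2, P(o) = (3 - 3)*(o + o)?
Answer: 0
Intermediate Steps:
P(o) = 0 (P(o) = 0*(2*o) = 0)
x(g) = -8 (x(g) = -7 + (1 - 2) = -7 - 1 = -8)
((-10 + (9 + 6))*(-15 + 15))*x(P(-5)) = ((-10 + (9 + 6))*(-15 + 15))*(-8) = ((-10 + 15)*0)*(-8) = (5*0)*(-8) = 0*(-8) = 0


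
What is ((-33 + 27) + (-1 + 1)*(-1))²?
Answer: 36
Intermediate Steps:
((-33 + 27) + (-1 + 1)*(-1))² = (-6 + 0*(-1))² = (-6 + 0)² = (-6)² = 36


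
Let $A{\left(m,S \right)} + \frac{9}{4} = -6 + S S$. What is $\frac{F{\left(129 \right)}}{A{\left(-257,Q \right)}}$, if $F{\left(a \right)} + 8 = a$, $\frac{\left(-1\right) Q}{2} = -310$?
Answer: $\frac{484}{1537567} \approx 0.00031478$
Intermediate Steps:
$Q = 620$ ($Q = \left(-2\right) \left(-310\right) = 620$)
$F{\left(a \right)} = -8 + a$
$A{\left(m,S \right)} = - \frac{33}{4} + S^{2}$ ($A{\left(m,S \right)} = - \frac{9}{4} + \left(-6 + S S\right) = - \frac{9}{4} + \left(-6 + S^{2}\right) = - \frac{33}{4} + S^{2}$)
$\frac{F{\left(129 \right)}}{A{\left(-257,Q \right)}} = \frac{-8 + 129}{- \frac{33}{4} + 620^{2}} = \frac{121}{- \frac{33}{4} + 384400} = \frac{121}{\frac{1537567}{4}} = 121 \cdot \frac{4}{1537567} = \frac{484}{1537567}$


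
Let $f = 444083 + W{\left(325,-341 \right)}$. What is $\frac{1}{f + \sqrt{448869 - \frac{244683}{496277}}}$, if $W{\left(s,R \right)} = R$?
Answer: $\frac{2823319853}{1252822742272541} - \frac{\sqrt{110552210934020310}}{97720173897258198} \approx 2.2502 \cdot 10^{-6}$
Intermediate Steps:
$f = 443742$ ($f = 444083 - 341 = 443742$)
$\frac{1}{f + \sqrt{448869 - \frac{244683}{496277}}} = \frac{1}{443742 + \sqrt{448869 - \frac{244683}{496277}}} = \frac{1}{443742 + \sqrt{\frac{222763116030}{496277}}} = \frac{1}{443742 + \frac{\sqrt{110552210934020310}}{496277}}$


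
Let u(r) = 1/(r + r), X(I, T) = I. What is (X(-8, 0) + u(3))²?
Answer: 2209/36 ≈ 61.361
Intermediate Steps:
u(r) = 1/(2*r)
(X(-8, 0) + u(3))² = (-8 + (½)/3)² = (-8 + (½)*(⅓))² = (-8 + ⅙)² = (-47/6)² = 2209/36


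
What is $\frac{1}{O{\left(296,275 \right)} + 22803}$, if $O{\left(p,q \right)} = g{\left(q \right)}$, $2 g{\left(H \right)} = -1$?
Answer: $\frac{2}{45605} \approx 4.3855 \cdot 10^{-5}$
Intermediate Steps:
$g{\left(H \right)} = - \frac{1}{2}$ ($g{\left(H \right)} = \frac{1}{2} \left(-1\right) = - \frac{1}{2}$)
$O{\left(p,q \right)} = - \frac{1}{2}$
$\frac{1}{O{\left(296,275 \right)} + 22803} = \frac{1}{- \frac{1}{2} + 22803} = \frac{1}{\frac{45605}{2}} = \frac{2}{45605}$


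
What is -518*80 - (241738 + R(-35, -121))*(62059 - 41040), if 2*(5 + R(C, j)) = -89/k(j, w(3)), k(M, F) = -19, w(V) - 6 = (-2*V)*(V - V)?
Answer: -193080910637/38 ≈ -5.0811e+9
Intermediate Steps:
w(V) = 6 (w(V) = 6 + (-2*V)*(V - V) = 6 - 2*V*0 = 6 + 0 = 6)
R(C, j) = -101/38 (R(C, j) = -5 + (-89/(-19))/2 = -5 + (-89*(-1/19))/2 = -5 + (1/2)*(89/19) = -5 + 89/38 = -101/38)
-518*80 - (241738 + R(-35, -121))*(62059 - 41040) = -518*80 - (241738 - 101/38)*(62059 - 41040) = -41440 - 9185943*21019/38 = -41440 - 1*193079335917/38 = -41440 - 193079335917/38 = -193080910637/38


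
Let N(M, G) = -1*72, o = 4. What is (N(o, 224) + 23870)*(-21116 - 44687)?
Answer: -1565979794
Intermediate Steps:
N(M, G) = -72
(N(o, 224) + 23870)*(-21116 - 44687) = (-72 + 23870)*(-21116 - 44687) = 23798*(-65803) = -1565979794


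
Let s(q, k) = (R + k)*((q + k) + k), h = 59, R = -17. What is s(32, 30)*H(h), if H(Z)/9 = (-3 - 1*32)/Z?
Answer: -376740/59 ≈ -6385.4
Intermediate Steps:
H(Z) = -315/Z (H(Z) = 9*((-3 - 1*32)/Z) = 9*((-3 - 32)/Z) = 9*(-35/Z) = -315/Z)
s(q, k) = (-17 + k)*(q + 2*k) (s(q, k) = (-17 + k)*((q + k) + k) = (-17 + k)*((k + q) + k) = (-17 + k)*(q + 2*k))
s(32, 30)*H(h) = (-34*30 - 17*32 + 2*30**2 + 30*32)*(-315/59) = (-1020 - 544 + 2*900 + 960)*(-315*1/59) = (-1020 - 544 + 1800 + 960)*(-315/59) = 1196*(-315/59) = -376740/59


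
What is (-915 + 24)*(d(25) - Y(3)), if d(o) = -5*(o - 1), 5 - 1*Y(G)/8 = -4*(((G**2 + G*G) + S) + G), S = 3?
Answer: 826848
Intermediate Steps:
Y(G) = 136 + 32*G + 64*G**2 (Y(G) = 40 - (-32)*(((G**2 + G*G) + 3) + G) = 40 - (-32)*(((G**2 + G**2) + 3) + G) = 40 - (-32)*((2*G**2 + 3) + G) = 40 - (-32)*((3 + 2*G**2) + G) = 40 - (-32)*(3 + G + 2*G**2) = 40 - 8*(-12 - 8*G**2 - 4*G) = 40 + (96 + 32*G + 64*G**2) = 136 + 32*G + 64*G**2)
d(o) = 5 - 5*o (d(o) = -5*(-1 + o) = 5 - 5*o)
(-915 + 24)*(d(25) - Y(3)) = (-915 + 24)*((5 - 5*25) - (136 + 32*3 + 64*3**2)) = -891*((5 - 125) - (136 + 96 + 64*9)) = -891*(-120 - (136 + 96 + 576)) = -891*(-120 - 1*808) = -891*(-120 - 808) = -891*(-928) = 826848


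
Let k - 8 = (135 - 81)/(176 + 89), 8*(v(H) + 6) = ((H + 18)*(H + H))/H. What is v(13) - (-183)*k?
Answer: 1593223/1060 ≈ 1503.0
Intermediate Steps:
v(H) = -3/2 + H/4 (v(H) = -6 + (((H + 18)*(H + H))/H)/8 = -6 + (((18 + H)*(2*H))/H)/8 = -6 + ((2*H*(18 + H))/H)/8 = -6 + (36 + 2*H)/8 = -6 + (9/2 + H/4) = -3/2 + H/4)
k = 2174/265 (k = 8 + (135 - 81)/(176 + 89) = 8 + 54/265 = 2174/265 ≈ 8.2038)
v(13) - (-183)*k = (-3/2 + (¼)*13) - (-183)*2174/265 = (-3/2 + 13/4) - 183*(-2174/265) = 7/4 + 397842/265 = 1593223/1060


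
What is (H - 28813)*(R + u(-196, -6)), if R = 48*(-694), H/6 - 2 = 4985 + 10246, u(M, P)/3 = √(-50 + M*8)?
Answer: -2084831520 + 187755*I*√1618 ≈ -2.0848e+9 + 7.5523e+6*I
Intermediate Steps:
u(M, P) = 3*√(-50 + 8*M) (u(M, P) = 3*√(-50 + M*8) = 3*√(-50 + 8*M))
H = 91398 (H = 12 + 6*(4985 + 10246) = 12 + 6*15231 = 12 + 91386 = 91398)
R = -33312
(H - 28813)*(R + u(-196, -6)) = (91398 - 28813)*(-33312 + 3*√(-50 + 8*(-196))) = 62585*(-33312 + 3*√(-50 - 1568)) = 62585*(-33312 + 3*√(-1618)) = 62585*(-33312 + 3*(I*√1618)) = 62585*(-33312 + 3*I*√1618) = -2084831520 + 187755*I*√1618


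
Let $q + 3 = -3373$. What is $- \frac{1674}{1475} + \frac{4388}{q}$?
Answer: $- \frac{3030931}{1244900} \approx -2.4347$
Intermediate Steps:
$q = -3376$ ($q = -3 - 3373 = -3376$)
$- \frac{1674}{1475} + \frac{4388}{q} = - \frac{1674}{1475} + \frac{4388}{-3376} = \left(-1674\right) \frac{1}{1475} + 4388 \left(- \frac{1}{3376}\right) = - \frac{1674}{1475} - \frac{1097}{844} = - \frac{3030931}{1244900}$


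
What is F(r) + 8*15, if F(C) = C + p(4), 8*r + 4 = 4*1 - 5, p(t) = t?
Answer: 987/8 ≈ 123.38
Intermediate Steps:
r = -5/8 (r = -1/2 + (4*1 - 5)/8 = -1/2 + (4 - 5)/8 = -1/2 + (1/8)*(-1) = -1/2 - 1/8 = -5/8 ≈ -0.62500)
F(C) = 4 + C (F(C) = C + 4 = 4 + C)
F(r) + 8*15 = (4 - 5/8) + 8*15 = 27/8 + 120 = 987/8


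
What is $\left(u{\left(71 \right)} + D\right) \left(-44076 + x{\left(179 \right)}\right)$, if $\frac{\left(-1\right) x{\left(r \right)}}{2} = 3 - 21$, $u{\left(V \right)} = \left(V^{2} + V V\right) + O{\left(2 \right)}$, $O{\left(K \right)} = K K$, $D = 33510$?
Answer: $-1919967840$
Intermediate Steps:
$O{\left(K \right)} = K^{2}$
$u{\left(V \right)} = 4 + 2 V^{2}$ ($u{\left(V \right)} = \left(V^{2} + V V\right) + 2^{2} = \left(V^{2} + V^{2}\right) + 4 = 2 V^{2} + 4 = 4 + 2 V^{2}$)
$x{\left(r \right)} = 36$ ($x{\left(r \right)} = - 2 \left(3 - 21\right) = \left(-2\right) \left(-18\right) = 36$)
$\left(u{\left(71 \right)} + D\right) \left(-44076 + x{\left(179 \right)}\right) = \left(\left(4 + 2 \cdot 71^{2}\right) + 33510\right) \left(-44076 + 36\right) = \left(\left(4 + 2 \cdot 5041\right) + 33510\right) \left(-44040\right) = \left(\left(4 + 10082\right) + 33510\right) \left(-44040\right) = \left(10086 + 33510\right) \left(-44040\right) = 43596 \left(-44040\right) = -1919967840$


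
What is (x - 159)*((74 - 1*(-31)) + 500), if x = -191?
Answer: -211750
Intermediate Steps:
(x - 159)*((74 - 1*(-31)) + 500) = (-191 - 159)*((74 - 1*(-31)) + 500) = -350*((74 + 31) + 500) = -350*(105 + 500) = -350*605 = -211750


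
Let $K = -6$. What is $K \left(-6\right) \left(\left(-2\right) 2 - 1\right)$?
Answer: $-180$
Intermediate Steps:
$K \left(-6\right) \left(\left(-2\right) 2 - 1\right) = \left(-6\right) \left(-6\right) \left(\left(-2\right) 2 - 1\right) = 36 \left(-4 - 1\right) = 36 \left(-5\right) = -180$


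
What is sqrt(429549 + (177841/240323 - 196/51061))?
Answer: 2*sqrt(16170474754631294223792205)/12271132703 ≈ 655.40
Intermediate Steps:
sqrt(429549 + (177841/240323 - 196/51061)) = sqrt(429549 + 9033635993/12271132703) = sqrt(5271061815076940/12271132703) = 2*sqrt(16170474754631294223792205)/12271132703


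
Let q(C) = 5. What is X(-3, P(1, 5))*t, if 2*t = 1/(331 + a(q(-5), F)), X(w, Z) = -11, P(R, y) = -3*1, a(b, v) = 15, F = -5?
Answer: -11/692 ≈ -0.015896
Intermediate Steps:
P(R, y) = -3
t = 1/692 (t = 1/(2*(331 + 15)) = (1/2)/346 = (1/2)*(1/346) = 1/692 ≈ 0.0014451)
X(-3, P(1, 5))*t = -11*1/692 = -11/692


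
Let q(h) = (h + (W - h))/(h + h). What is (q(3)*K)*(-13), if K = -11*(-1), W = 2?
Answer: -143/3 ≈ -47.667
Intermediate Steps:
q(h) = 1/h (q(h) = (h + (2 - h))/(h + h) = 2/((2*h)) = 2*(1/(2*h)) = 1/h)
K = 11
(q(3)*K)*(-13) = (11/3)*(-13) = -143/3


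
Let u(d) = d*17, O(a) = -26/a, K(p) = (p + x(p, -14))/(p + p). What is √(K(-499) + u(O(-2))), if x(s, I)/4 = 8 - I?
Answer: √220527062/998 ≈ 14.880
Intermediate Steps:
x(s, I) = 32 - 4*I (x(s, I) = 4*(8 - I) = 32 - 4*I)
K(p) = (88 + p)/(2*p) (K(p) = (p + (32 - 4*(-14)))/(p + p) = (p + (32 + 56))/((2*p)) = (p + 88)*(1/(2*p)) = (88 + p)*(1/(2*p)) = (88 + p)/(2*p))
u(d) = 17*d
√(K(-499) + u(O(-2))) = √((½)*(88 - 499)/(-499) + 17*(-26/(-2))) = √((½)*(-1/499)*(-411) + 17*(-26*(-½))) = √(411/998 + 17*13) = √(411/998 + 221) = √(220969/998) = √220527062/998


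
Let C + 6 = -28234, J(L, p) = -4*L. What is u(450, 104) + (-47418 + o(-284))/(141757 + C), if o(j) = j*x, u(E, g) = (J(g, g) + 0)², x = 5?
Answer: 19644749114/113517 ≈ 1.7306e+5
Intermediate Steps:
u(E, g) = 16*g² (u(E, g) = (-4*g + 0)² = (-4*g)² = 16*g²)
C = -28240 (C = -6 - 28234 = -28240)
o(j) = 5*j (o(j) = j*5 = 5*j)
u(450, 104) + (-47418 + o(-284))/(141757 + C) = 16*104² + (-47418 + 5*(-284))/(141757 - 28240) = 16*10816 + (-47418 - 1420)/113517 = 173056 - 48838*1/113517 = 173056 - 48838/113517 = 19644749114/113517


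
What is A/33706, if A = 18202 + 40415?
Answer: 58617/33706 ≈ 1.7391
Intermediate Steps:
A = 58617
A/33706 = 58617/33706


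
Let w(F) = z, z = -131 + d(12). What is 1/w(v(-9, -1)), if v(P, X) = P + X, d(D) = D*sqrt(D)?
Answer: -131/15433 - 24*sqrt(3)/15433 ≈ -0.011182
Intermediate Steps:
d(D) = D**(3/2)
z = -131 + 24*sqrt(3) (z = -131 + 12**(3/2) = -131 + 24*sqrt(3) ≈ -89.431)
w(F) = -131 + 24*sqrt(3)
1/w(v(-9, -1)) = 1/(-131 + 24*sqrt(3))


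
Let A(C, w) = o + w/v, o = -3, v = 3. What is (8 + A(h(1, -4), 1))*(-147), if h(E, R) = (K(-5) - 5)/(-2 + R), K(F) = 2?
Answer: -784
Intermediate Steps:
h(E, R) = -3/(-2 + R) (h(E, R) = (2 - 5)/(-2 + R) = -3/(-2 + R))
A(C, w) = -3 + w/3
(8 + A(h(1, -4), 1))*(-147) = (8 + (-3 + (⅓)*1))*(-147) = (8 + (-3 + ⅓))*(-147) = (8 - 8/3)*(-147) = (16/3)*(-147) = -784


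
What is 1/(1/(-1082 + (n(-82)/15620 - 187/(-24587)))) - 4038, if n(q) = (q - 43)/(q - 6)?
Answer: -34607366058061/6759261344 ≈ -5120.0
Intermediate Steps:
n(q) = (-43 + q)/(-6 + q)
1/(1/(-1082 + (n(-82)/15620 - 187/(-24587)))) - 4038 = 1/(1/(-1082 + (((-43 - 82)/(-6 - 82))/15620 - 187/(-24587)))) - 4038 = 1/(1/(-1082 + ((-125/(-88))*(1/15620) - 187*(-1/24587)))) - 4038 = 1/(1/(-1082 + (-1/88*(-125)*(1/15620) + 187/24587))) - 4038 = 1/(1/(-1082 + ((125/88)*(1/15620) + 187/24587))) - 4038 = 1/(1/(-1082 + (25/274912 + 187/24587))) - 4038 = 1/(1/(-1082 + 52023219/6759261344)) - 4038 = 1/(1/(-7313468750989/6759261344)) - 4038 = 1/(-6759261344/7313468750989) - 4038 = -7313468750989/6759261344 - 4038 = -34607366058061/6759261344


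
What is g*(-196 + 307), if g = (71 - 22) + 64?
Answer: 12543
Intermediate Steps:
g = 113 (g = 49 + 64 = 113)
g*(-196 + 307) = 113*(-196 + 307) = 113*111 = 12543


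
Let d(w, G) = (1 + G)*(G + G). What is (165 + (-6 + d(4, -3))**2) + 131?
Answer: 332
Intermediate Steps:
d(w, G) = 2*G*(1 + G) (d(w, G) = (1 + G)*(2*G) = 2*G*(1 + G))
(165 + (-6 + d(4, -3))**2) + 131 = (165 + (-6 + 2*(-3)*(1 - 3))**2) + 131 = (165 + (-6 + 2*(-3)*(-2))**2) + 131 = (165 + (-6 + 12)**2) + 131 = (165 + 6**2) + 131 = (165 + 36) + 131 = 201 + 131 = 332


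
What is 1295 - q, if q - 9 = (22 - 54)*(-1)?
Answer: 1254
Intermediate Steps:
q = 41 (q = 9 + (22 - 54)*(-1) = 9 - 32*(-1) = 9 + 32 = 41)
1295 - q = 1295 - 1*41 = 1295 - 41 = 1254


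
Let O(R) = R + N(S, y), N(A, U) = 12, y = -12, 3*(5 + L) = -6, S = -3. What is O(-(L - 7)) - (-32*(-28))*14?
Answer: -12518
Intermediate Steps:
L = -7 (L = -5 + (⅓)*(-6) = -5 - 2 = -7)
O(R) = 12 + R (O(R) = R + 12 = 12 + R)
O(-(L - 7)) - (-32*(-28))*14 = (12 - (-7 - 7)) - (-32*(-28))*14 = (12 - 1*(-14)) - 896*14 = (12 + 14) - 1*12544 = 26 - 12544 = -12518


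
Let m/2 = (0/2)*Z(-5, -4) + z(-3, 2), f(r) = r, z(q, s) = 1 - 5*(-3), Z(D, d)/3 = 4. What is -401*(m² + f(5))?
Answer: -412629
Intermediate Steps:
Z(D, d) = 12 (Z(D, d) = 3*4 = 12)
z(q, s) = 16 (z(q, s) = 1 + 15 = 16)
m = 32 (m = 2*((0/2)*12 + 16) = 2*((0*(½))*12 + 16) = 2*(0*12 + 16) = 2*(0 + 16) = 2*16 = 32)
-401*(m² + f(5)) = -401*(32² + 5) = -401*(1024 + 5) = -401*1029 = -412629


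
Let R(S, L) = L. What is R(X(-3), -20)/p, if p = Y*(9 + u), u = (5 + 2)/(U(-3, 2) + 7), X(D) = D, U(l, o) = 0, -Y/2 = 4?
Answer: ¼ ≈ 0.25000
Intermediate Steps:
Y = -8 (Y = -2*4 = -8)
u = 1 (u = (5 + 2)/(0 + 7) = 7/7 = 7*(⅐) = 1)
p = -80 (p = -8*(9 + 1) = -8*10 = -80)
R(X(-3), -20)/p = -20/(-80) = -20*(-1/80) = ¼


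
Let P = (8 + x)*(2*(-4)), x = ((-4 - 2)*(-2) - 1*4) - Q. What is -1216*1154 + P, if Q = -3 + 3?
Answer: -1403392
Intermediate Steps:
Q = 0
x = 8 (x = ((-4 - 2)*(-2) - 1*4) - 1*0 = (-6*(-2) - 4) + 0 = (12 - 4) + 0 = 8 + 0 = 8)
P = -128 (P = (8 + 8)*(2*(-4)) = 16*(-8) = -128)
-1216*1154 + P = -1216*1154 - 128 = -1403264 - 128 = -1403392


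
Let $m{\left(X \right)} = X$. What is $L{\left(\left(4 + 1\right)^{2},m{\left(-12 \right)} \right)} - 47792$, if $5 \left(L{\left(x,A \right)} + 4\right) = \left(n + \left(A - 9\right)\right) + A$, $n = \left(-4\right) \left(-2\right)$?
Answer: $-47801$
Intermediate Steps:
$n = 8$
$L{\left(x,A \right)} = - \frac{21}{5} + \frac{2 A}{5}$ ($L{\left(x,A \right)} = -4 + \frac{\left(8 + \left(A - 9\right)\right) + A}{5} = -4 + \frac{\left(8 + \left(-9 + A\right)\right) + A}{5} = -4 + \frac{\left(-1 + A\right) + A}{5} = -4 + \frac{-1 + 2 A}{5} = -4 + \left(- \frac{1}{5} + \frac{2 A}{5}\right) = - \frac{21}{5} + \frac{2 A}{5}$)
$L{\left(\left(4 + 1\right)^{2},m{\left(-12 \right)} \right)} - 47792 = \left(- \frac{21}{5} + \frac{2}{5} \left(-12\right)\right) - 47792 = \left(- \frac{21}{5} - \frac{24}{5}\right) - 47792 = -9 - 47792 = -47801$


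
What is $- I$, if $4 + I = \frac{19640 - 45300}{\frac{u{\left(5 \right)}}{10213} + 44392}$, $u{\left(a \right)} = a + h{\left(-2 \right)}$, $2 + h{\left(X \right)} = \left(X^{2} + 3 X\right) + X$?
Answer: $\frac{415113512}{90675099} \approx 4.578$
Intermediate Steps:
$h{\left(X \right)} = -2 + X^{2} + 4 X$ ($h{\left(X \right)} = -2 + \left(\left(X^{2} + 3 X\right) + X\right) = -2 + \left(X^{2} + 4 X\right) = -2 + X^{2} + 4 X$)
$u{\left(a \right)} = -6 + a$ ($u{\left(a \right)} = a + \left(-2 + \left(-2\right)^{2} + 4 \left(-2\right)\right) = a - 6 = -6 + a$)
$I = - \frac{415113512}{90675099}$ ($I = -4 + \frac{19640 - 45300}{\frac{-6 + 5}{10213} + 44392} = -4 - \frac{25660}{\left(-1\right) \frac{1}{10213} + 44392} = -4 - \frac{25660}{- \frac{1}{10213} + 44392} = -4 - \frac{25660}{\frac{453375495}{10213}} = -4 - \frac{52413116}{90675099} = - \frac{415113512}{90675099} \approx -4.578$)
$- I = \left(-1\right) \left(- \frac{415113512}{90675099}\right) = \frac{415113512}{90675099}$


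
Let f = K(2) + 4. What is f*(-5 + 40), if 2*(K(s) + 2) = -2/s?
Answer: 105/2 ≈ 52.500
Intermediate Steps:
K(s) = -2 - 1/s (K(s) = -2 + (-2/s)/2 = -2 - 1/s)
f = 3/2 (f = (-2 - 1/2) + 4 = (-2 - 1*½) + 4 = (-2 - ½) + 4 = -5/2 + 4 = 3/2 ≈ 1.5000)
f*(-5 + 40) = 3*(-5 + 40)/2 = (3/2)*35 = 105/2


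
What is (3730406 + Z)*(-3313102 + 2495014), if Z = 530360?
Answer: -3485681535408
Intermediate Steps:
(3730406 + Z)*(-3313102 + 2495014) = (3730406 + 530360)*(-3313102 + 2495014) = 4260766*(-818088) = -3485681535408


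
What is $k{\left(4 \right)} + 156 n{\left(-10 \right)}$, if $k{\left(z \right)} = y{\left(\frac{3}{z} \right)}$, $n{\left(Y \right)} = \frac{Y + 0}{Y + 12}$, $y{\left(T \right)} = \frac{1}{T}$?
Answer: $- \frac{2336}{3} \approx -778.67$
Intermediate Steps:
$n{\left(Y \right)} = \frac{Y}{12 + Y}$
$k{\left(z \right)} = \frac{z}{3}$ ($k{\left(z \right)} = \frac{1}{3 \frac{1}{z}} = \frac{z}{3}$)
$k{\left(4 \right)} + 156 n{\left(-10 \right)} = \frac{1}{3} \cdot 4 + 156 \left(- \frac{10}{12 - 10}\right) = \frac{4}{3} + 156 \left(- \frac{10}{2}\right) = \frac{4}{3} + 156 \left(\left(-10\right) \frac{1}{2}\right) = \frac{4}{3} + 156 \left(-5\right) = \frac{4}{3} - 780 = - \frac{2336}{3}$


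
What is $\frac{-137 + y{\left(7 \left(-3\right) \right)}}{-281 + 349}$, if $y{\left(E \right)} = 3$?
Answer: $- \frac{67}{34} \approx -1.9706$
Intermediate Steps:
$\frac{-137 + y{\left(7 \left(-3\right) \right)}}{-281 + 349} = \frac{-137 + 3}{-281 + 349} = - \frac{134}{68} = \left(-134\right) \frac{1}{68} = - \frac{67}{34}$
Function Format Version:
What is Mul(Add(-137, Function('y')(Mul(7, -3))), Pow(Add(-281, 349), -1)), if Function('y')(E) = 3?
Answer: Rational(-67, 34) ≈ -1.9706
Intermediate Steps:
Mul(Add(-137, Function('y')(Mul(7, -3))), Pow(Add(-281, 349), -1)) = Mul(Add(-137, 3), Pow(Add(-281, 349), -1)) = Mul(-134, Pow(68, -1)) = Mul(-134, Rational(1, 68)) = Rational(-67, 34)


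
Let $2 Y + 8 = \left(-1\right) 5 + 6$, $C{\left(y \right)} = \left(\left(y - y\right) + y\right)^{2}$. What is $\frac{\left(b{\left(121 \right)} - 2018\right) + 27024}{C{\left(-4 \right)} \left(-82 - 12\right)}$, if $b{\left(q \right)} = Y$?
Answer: $- \frac{50005}{3008} \approx -16.624$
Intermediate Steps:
$C{\left(y \right)} = y^{2}$ ($C{\left(y \right)} = \left(0 + y\right)^{2} = y^{2}$)
$Y = - \frac{7}{2}$ ($Y = -4 + \frac{\left(-1\right) 5 + 6}{2} = -4 + \frac{-5 + 6}{2} = -4 + \frac{1}{2} \cdot 1 = -4 + \frac{1}{2} = - \frac{7}{2} \approx -3.5$)
$b{\left(q \right)} = - \frac{7}{2}$
$\frac{\left(b{\left(121 \right)} - 2018\right) + 27024}{C{\left(-4 \right)} \left(-82 - 12\right)} = \frac{\left(- \frac{7}{2} - 2018\right) + 27024}{\left(-4\right)^{2} \left(-82 - 12\right)} = \frac{- \frac{4043}{2} + 27024}{16 \left(-94\right)} = \frac{50005}{2 \left(-1504\right)} = \frac{50005}{2} \left(- \frac{1}{1504}\right) = - \frac{50005}{3008}$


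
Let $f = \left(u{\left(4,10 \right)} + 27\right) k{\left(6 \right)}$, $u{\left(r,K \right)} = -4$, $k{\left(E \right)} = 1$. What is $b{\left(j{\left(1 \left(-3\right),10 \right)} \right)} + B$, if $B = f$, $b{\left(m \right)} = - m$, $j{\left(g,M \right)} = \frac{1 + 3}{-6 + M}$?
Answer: $22$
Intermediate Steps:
$j{\left(g,M \right)} = \frac{4}{-6 + M}$
$f = 23$ ($f = \left(-4 + 27\right) 1 = 23 \cdot 1 = 23$)
$B = 23$
$b{\left(j{\left(1 \left(-3\right),10 \right)} \right)} + B = - \frac{4}{-6 + 10} + 23 = - \frac{4}{4} + 23 = \left(-1\right) 1 + 23 = -1 + 23 = 22$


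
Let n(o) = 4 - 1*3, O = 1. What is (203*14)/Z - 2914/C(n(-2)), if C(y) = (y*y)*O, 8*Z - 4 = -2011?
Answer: -5871134/2007 ≈ -2925.3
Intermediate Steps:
Z = -2007/8 (Z = ½ + (⅛)*(-2011) = ½ - 2011/8 = -2007/8 ≈ -250.88)
n(o) = 1 (n(o) = 4 - 3 = 1)
C(y) = y² (C(y) = (y*y)*1 = y²*1 = y²)
(203*14)/Z - 2914/C(n(-2)) = (203*14)/(-2007/8) - 2914/(1²) = 2842*(-8/2007) - 2914/1 = -22736/2007 - 2914*1 = -22736/2007 - 2914 = -5871134/2007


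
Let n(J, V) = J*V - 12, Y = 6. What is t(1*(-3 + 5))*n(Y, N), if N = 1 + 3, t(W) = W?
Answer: 24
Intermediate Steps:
N = 4
n(J, V) = -12 + J*V
t(1*(-3 + 5))*n(Y, N) = (1*(-3 + 5))*(-12 + 6*4) = (1*2)*(-12 + 24) = 2*12 = 24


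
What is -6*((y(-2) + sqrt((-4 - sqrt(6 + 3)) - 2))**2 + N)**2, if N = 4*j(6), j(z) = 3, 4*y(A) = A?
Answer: -75/8 + 117*I ≈ -9.375 + 117.0*I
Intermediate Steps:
y(A) = A/4
N = 12 (N = 4*3 = 12)
-6*((y(-2) + sqrt((-4 - sqrt(6 + 3)) - 2))**2 + N)**2 = -6*(((1/4)*(-2) + sqrt((-4 - sqrt(6 + 3)) - 2))**2 + 12)**2 = -6*((-1/2 + sqrt((-4 - sqrt(9)) - 2))**2 + 12)**2 = -6*((-1/2 + sqrt((-4 - 1*3) - 2))**2 + 12)**2 = -6*((-1/2 + sqrt((-4 - 3) - 2))**2 + 12)**2 = -6*((-1/2 + sqrt(-7 - 2))**2 + 12)**2 = -6*((-1/2 + sqrt(-9))**2 + 12)**2 = -6*((-1/2 + 3*I)**2 + 12)**2 = -6*(12 + (-1/2 + 3*I)**2)**2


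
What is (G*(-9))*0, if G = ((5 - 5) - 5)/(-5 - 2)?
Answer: 0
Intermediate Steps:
G = 5/7 (G = (0 - 5)/(-7) = -5*(-1/7) = 5/7 ≈ 0.71429)
(G*(-9))*0 = ((5/7)*(-9))*0 = -45/7*0 = 0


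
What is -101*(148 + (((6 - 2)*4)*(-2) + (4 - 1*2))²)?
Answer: -105848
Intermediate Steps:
-101*(148 + (((6 - 2)*4)*(-2) + (4 - 1*2))²) = -101*(148 + ((4*4)*(-2) + (4 - 2))²) = -101*(148 + (16*(-2) + 2)²) = -101*(148 + (-32 + 2)²) = -101*(148 + (-30)²) = -101*(148 + 900) = -101*1048 = -105848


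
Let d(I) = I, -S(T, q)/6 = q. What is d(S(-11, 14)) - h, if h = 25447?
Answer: -25531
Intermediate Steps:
S(T, q) = -6*q
d(S(-11, 14)) - h = -6*14 - 1*25447 = -84 - 25447 = -25531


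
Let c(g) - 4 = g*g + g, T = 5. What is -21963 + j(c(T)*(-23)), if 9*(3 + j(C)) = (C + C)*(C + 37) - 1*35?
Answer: 967451/9 ≈ 1.0749e+5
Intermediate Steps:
c(g) = 4 + g + g**2 (c(g) = 4 + (g*g + g) = 4 + (g**2 + g) = 4 + (g + g**2) = 4 + g + g**2)
j(C) = -62/9 + 2*C*(37 + C)/9 (j(C) = -3 + ((C + C)*(C + 37) - 1*35)/9 = -3 + ((2*C)*(37 + C) - 35)/9 = -3 + (2*C*(37 + C) - 35)/9 = -3 + (-35 + 2*C*(37 + C))/9 = -3 + (-35/9 + 2*C*(37 + C)/9) = -62/9 + 2*C*(37 + C)/9)
-21963 + j(c(T)*(-23)) = -21963 + (-62/9 + 2*((4 + 5 + 5**2)*(-23))**2/9 + 74*((4 + 5 + 5**2)*(-23))/9) = -21963 + (-62/9 + 2*((4 + 5 + 25)*(-23))**2/9 + 74*((4 + 5 + 25)*(-23))/9) = -21963 + (-62/9 + 2*(34*(-23))**2/9 + 74*(34*(-23))/9) = -21963 + (-62/9 + (2/9)*(-782)**2 + (74/9)*(-782)) = -21963 + (-62/9 + (2/9)*611524 - 57868/9) = -21963 + (-62/9 + 1223048/9 - 57868/9) = -21963 + 1165118/9 = 967451/9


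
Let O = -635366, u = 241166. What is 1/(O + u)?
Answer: -1/394200 ≈ -2.5368e-6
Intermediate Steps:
1/(O + u) = 1/(-635366 + 241166) = 1/(-394200) = -1/394200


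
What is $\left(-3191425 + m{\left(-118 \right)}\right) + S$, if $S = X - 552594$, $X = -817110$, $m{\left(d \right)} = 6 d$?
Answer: $-4561837$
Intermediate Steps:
$S = -1369704$ ($S = -817110 - 552594 = -1369704$)
$\left(-3191425 + m{\left(-118 \right)}\right) + S = \left(-3191425 + 6 \left(-118\right)\right) - 1369704 = \left(-3191425 - 708\right) - 1369704 = -3192133 - 1369704 = -4561837$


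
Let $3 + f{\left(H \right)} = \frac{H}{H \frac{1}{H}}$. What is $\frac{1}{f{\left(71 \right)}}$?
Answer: $\frac{1}{68} \approx 0.014706$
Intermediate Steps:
$f{\left(H \right)} = -3 + H$ ($f{\left(H \right)} = -3 + \frac{H}{H \frac{1}{H}} = -3 + \frac{H}{1} = -3 + H 1 = -3 + H$)
$\frac{1}{f{\left(71 \right)}} = \frac{1}{-3 + 71} = \frac{1}{68}$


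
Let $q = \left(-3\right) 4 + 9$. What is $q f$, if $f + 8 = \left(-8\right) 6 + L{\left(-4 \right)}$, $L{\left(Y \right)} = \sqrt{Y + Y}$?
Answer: $168 - 6 i \sqrt{2} \approx 168.0 - 8.4853 i$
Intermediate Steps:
$L{\left(Y \right)} = \sqrt{2} \sqrt{Y}$ ($L{\left(Y \right)} = \sqrt{2 Y} = \sqrt{2} \sqrt{Y}$)
$f = -56 + 2 i \sqrt{2}$ ($f = -8 + \left(\left(-8\right) 6 + \sqrt{2} \sqrt{-4}\right) = -8 - \left(48 - \sqrt{2} \cdot 2 i\right) = -8 - \left(48 - 2 i \sqrt{2}\right) = -56 + 2 i \sqrt{2} \approx -56.0 + 2.8284 i$)
$q = -3$ ($q = -12 + 9 = -3$)
$q f = - 3 \left(-56 + 2 i \sqrt{2}\right) = 168 - 6 i \sqrt{2}$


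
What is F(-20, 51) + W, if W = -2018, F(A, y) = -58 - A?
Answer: -2056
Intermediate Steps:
F(-20, 51) + W = (-58 - 1*(-20)) - 2018 = (-58 + 20) - 2018 = -38 - 2018 = -2056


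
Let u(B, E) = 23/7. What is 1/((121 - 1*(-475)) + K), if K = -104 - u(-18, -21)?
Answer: 7/3421 ≈ 0.0020462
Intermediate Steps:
u(B, E) = 23/7 (u(B, E) = 23*(⅐) = 23/7)
K = -751/7 (K = -104 - 1*23/7 = -104 - 23/7 = -751/7 ≈ -107.29)
1/((121 - 1*(-475)) + K) = 1/((121 - 1*(-475)) - 751/7) = 1/((121 + 475) - 751/7) = 1/(596 - 751/7) = 1/(3421/7) = 7/3421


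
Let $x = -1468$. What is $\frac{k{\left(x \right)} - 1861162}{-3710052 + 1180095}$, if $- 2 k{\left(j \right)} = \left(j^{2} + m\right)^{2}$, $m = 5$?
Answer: $\frac{4644153713165}{5059914} \approx 9.1783 \cdot 10^{5}$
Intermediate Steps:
$k{\left(j \right)} = - \frac{\left(5 + j^{2}\right)^{2}}{2}$ ($k{\left(j \right)} = - \frac{\left(j^{2} + 5\right)^{2}}{2} = - \frac{\left(5 + j^{2}\right)^{2}}{2}$)
$\frac{k{\left(x \right)} - 1861162}{-3710052 + 1180095} = \frac{- \frac{\left(5 + \left(-1468\right)^{2}\right)^{2}}{2} - 1861162}{-3710052 + 1180095} = \frac{- \frac{\left(5 + 2155024\right)^{2}}{2} - 1861162}{-2529957} = \left(- \frac{2155029^{2}}{2} - 1861162\right) \left(- \frac{1}{2529957}\right) = \left(\left(- \frac{1}{2}\right) 4644149990841 - 1861162\right) \left(- \frac{1}{2529957}\right) = \left(- \frac{4644149990841}{2} - 1861162\right) \left(- \frac{1}{2529957}\right) = \left(- \frac{4644153713165}{2}\right) \left(- \frac{1}{2529957}\right) = \frac{4644153713165}{5059914}$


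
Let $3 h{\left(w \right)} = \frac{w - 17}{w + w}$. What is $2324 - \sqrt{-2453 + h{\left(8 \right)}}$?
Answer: $2324 - \frac{i \sqrt{39251}}{4} \approx 2324.0 - 49.53 i$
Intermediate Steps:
$h{\left(w \right)} = \frac{-17 + w}{6 w}$ ($h{\left(w \right)} = \frac{\left(w - 17\right) \frac{1}{w + w}}{3} = \frac{\left(-17 + w\right) \frac{1}{2 w}}{3} = \frac{\frac{1}{2} \frac{1}{w} \left(-17 + w\right)}{3} = \frac{-17 + w}{6 w}$)
$2324 - \sqrt{-2453 + h{\left(8 \right)}} = 2324 - \sqrt{-2453 + \frac{-17 + 8}{6 \cdot 8}} = 2324 - \sqrt{-2453 + \frac{1}{6} \cdot \frac{1}{8} \left(-9\right)} = 2324 - \sqrt{-2453 - \frac{3}{16}} = 2324 - \sqrt{- \frac{39251}{16}} = 2324 - \frac{i \sqrt{39251}}{4}$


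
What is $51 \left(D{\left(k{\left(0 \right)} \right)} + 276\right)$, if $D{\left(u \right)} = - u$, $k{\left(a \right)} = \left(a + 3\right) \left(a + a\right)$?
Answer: $14076$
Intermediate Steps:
$k{\left(a \right)} = 2 a \left(3 + a\right)$ ($k{\left(a \right)} = \left(3 + a\right) 2 a = 2 a \left(3 + a\right)$)
$51 \left(D{\left(k{\left(0 \right)} \right)} + 276\right) = 51 \left(- 2 \cdot 0 \left(3 + 0\right) + 276\right) = 51 \left(- 2 \cdot 0 \cdot 3 + 276\right) = 51 \left(\left(-1\right) 0 + 276\right) = 51 \left(0 + 276\right) = 51 \cdot 276 = 14076$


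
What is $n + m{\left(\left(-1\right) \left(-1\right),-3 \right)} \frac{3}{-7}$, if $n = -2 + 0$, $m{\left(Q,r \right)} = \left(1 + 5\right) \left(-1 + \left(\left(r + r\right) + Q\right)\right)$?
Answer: $\frac{94}{7} \approx 13.429$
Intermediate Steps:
$m{\left(Q,r \right)} = -6 + 6 Q + 12 r$ ($m{\left(Q,r \right)} = 6 \left(-1 + \left(2 r + Q\right)\right) = 6 \left(-1 + \left(Q + 2 r\right)\right) = 6 \left(-1 + Q + 2 r\right) = -6 + 6 Q + 12 r$)
$n = -2$
$n + m{\left(\left(-1\right) \left(-1\right),-3 \right)} \frac{3}{-7} = -2 + \left(-6 + 6 \left(\left(-1\right) \left(-1\right)\right) + 12 \left(-3\right)\right) \frac{3}{-7} = -2 + \left(-6 + 6 \cdot 1 - 36\right) 3 \left(- \frac{1}{7}\right) = -2 + \left(-6 + 6 - 36\right) \left(- \frac{3}{7}\right) = -2 - - \frac{108}{7} = -2 + \frac{108}{7} = \frac{94}{7}$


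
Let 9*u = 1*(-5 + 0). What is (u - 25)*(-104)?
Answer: 23920/9 ≈ 2657.8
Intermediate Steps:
u = -5/9 (u = (1*(-5 + 0))/9 = (1*(-5))/9 = (⅑)*(-5) = -5/9 ≈ -0.55556)
(u - 25)*(-104) = (-5/9 - 25)*(-104) = -230/9*(-104) = 23920/9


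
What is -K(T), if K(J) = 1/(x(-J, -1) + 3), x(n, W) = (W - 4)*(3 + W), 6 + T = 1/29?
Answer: ⅐ ≈ 0.14286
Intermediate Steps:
T = -173/29 (T = -6 + 1/29 = -173/29 ≈ -5.9655)
x(n, W) = (-4 + W)*(3 + W)
K(J) = -⅐ (K(J) = 1/((-12 + (-1)² - 1*(-1)) + 3) = 1/((-12 + 1 + 1) + 3) = 1/(-10 + 3) = 1/(-7) = -⅐)
-K(T) = -1*(-⅐) = ⅐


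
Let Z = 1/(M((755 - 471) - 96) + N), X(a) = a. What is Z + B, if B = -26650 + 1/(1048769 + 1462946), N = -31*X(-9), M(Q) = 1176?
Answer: -19478726079616/730909065 ≈ -26650.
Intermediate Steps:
N = 279 (N = -31*(-9) = 279)
B = -66937204749/2511715 (B = -26650 + 1/2511715 = -66937204749/2511715 ≈ -26650.)
Z = 1/1455 (Z = 1/(1176 + 279) = 1/1455 ≈ 0.00068729)
Z + B = 1/1455 - 66937204749/2511715 = -19478726079616/730909065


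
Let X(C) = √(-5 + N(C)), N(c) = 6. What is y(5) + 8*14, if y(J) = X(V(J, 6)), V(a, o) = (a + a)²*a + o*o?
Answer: 113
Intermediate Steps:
V(a, o) = o² + 4*a³ (V(a, o) = (2*a)²*a + o² = (4*a²)*a + o² = 4*a³ + o² = o² + 4*a³)
X(C) = 1 (X(C) = √(-5 + 6) = √1 = 1)
y(J) = 1
y(5) + 8*14 = 1 + 8*14 = 1 + 112 = 113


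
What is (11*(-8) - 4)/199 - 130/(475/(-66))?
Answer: 332744/18905 ≈ 17.601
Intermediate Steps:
(11*(-8) - 4)/199 - 130/(475/(-66)) = (-88 - 4)*(1/199) - 130/(475*(-1/66)) = -92*1/199 - 130/(-475/66) = -92/199 - 130*(-66/475) = -92/199 + 1716/95 = 332744/18905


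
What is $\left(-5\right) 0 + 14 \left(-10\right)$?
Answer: $-140$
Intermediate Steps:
$\left(-5\right) 0 + 14 \left(-10\right) = 0 - 140 = -140$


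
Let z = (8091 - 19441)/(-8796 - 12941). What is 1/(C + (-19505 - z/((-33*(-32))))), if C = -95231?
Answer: -11477136/1316840681771 ≈ -8.7157e-6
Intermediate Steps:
z = 11350/21737 (z = -11350/(-21737) = -11350*(-1/21737) = 11350/21737 ≈ 0.52215)
1/(C + (-19505 - z/((-33*(-32))))) = 1/(-95231 + (-19505 - 11350/(21737*((-33*(-32)))))) = 1/(-95231 + (-19505 - 11350/(21737*1056))) = 1/(-95231 + (-19505 - 1*5675/11477136)) = 1/(-95231 + (-19505 - 5675/11477136)) = 1/(-95231 - 223861543355/11477136) = 1/(-1316840681771/11477136) = -11477136/1316840681771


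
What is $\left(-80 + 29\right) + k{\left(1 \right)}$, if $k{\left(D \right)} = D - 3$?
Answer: $-53$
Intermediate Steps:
$k{\left(D \right)} = -3 + D$
$\left(-80 + 29\right) + k{\left(1 \right)} = \left(-80 + 29\right) + \left(-3 + 1\right) = -51 - 2 = -53$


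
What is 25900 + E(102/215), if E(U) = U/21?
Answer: 38979534/1505 ≈ 25900.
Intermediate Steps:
E(U) = U/21 (E(U) = U*(1/21) = U/21)
25900 + E(102/215) = 25900 + (102/215)/21 = 25900 + (102*(1/215))/21 = 25900 + (1/21)*(102/215) = 25900 + 34/1505 = 38979534/1505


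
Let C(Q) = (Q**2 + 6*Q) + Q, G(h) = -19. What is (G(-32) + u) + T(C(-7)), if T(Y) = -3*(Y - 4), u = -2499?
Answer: -2506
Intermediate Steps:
C(Q) = Q**2 + 7*Q
T(Y) = 12 - 3*Y (T(Y) = -3*(-4 + Y) = 12 - 3*Y)
(G(-32) + u) + T(C(-7)) = (-19 - 2499) + (12 - (-21)*(7 - 7)) = -2518 + (12 - (-21)*0) = -2518 + (12 - 3*0) = -2518 + (12 + 0) = -2518 + 12 = -2506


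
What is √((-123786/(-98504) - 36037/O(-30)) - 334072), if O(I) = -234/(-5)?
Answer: I*√308855464372213213/960414 ≈ 578.65*I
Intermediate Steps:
O(I) = 234/5 (O(I) = -234*(-⅕) = 234/5)
√((-123786/(-98504) - 36037/O(-30)) - 334072) = √((-123786/(-98504) - 36037/234/5) - 334072) = √((-123786*(-1/98504) - 36037*5/234) - 334072) = √((61893/49252 - 180185/234) - 334072) = √(-4429994329/5762484 - 334072) = √(-1929514549177/5762484) = I*√308855464372213213/960414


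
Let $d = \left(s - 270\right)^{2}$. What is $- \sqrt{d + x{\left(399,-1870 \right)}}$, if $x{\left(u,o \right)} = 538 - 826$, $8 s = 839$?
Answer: $- \frac{\sqrt{1726609}}{8} \approx -164.25$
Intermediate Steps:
$s = \frac{839}{8}$ ($s = \frac{1}{8} \cdot 839 = \frac{839}{8} \approx 104.88$)
$x{\left(u,o \right)} = -288$
$d = \frac{1745041}{64}$ ($d = \left(\frac{839}{8} - 270\right)^{2} = \left(- \frac{1321}{8}\right)^{2} = \frac{1745041}{64} \approx 27266.0$)
$- \sqrt{d + x{\left(399,-1870 \right)}} = - \sqrt{\frac{1745041}{64} - 288} = - \sqrt{\frac{1726609}{64}} = - \frac{\sqrt{1726609}}{8}$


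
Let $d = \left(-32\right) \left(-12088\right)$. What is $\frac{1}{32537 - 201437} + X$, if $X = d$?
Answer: $\frac{65333222399}{168900} \approx 3.8682 \cdot 10^{5}$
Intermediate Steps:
$d = 386816$
$X = 386816$
$\frac{1}{32537 - 201437} + X = \frac{1}{32537 - 201437} + 386816 = \frac{1}{-168900} + 386816 = - \frac{1}{168900} + 386816 = \frac{65333222399}{168900}$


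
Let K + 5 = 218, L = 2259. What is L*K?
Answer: 481167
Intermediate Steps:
K = 213 (K = -5 + 218 = 213)
L*K = 2259*213 = 481167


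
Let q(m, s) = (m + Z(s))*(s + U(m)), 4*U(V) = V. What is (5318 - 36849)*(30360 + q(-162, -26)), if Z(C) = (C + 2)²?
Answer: -89201199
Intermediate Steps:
U(V) = V/4
Z(C) = (2 + C)²
q(m, s) = (m + (2 + s)²)*(s + m/4)
(5318 - 36849)*(30360 + q(-162, -26)) = (5318 - 36849)*(30360 + ((¼)*(-162)² - 162*(-26) - 26*(2 - 26)² + (¼)*(-162)*(2 - 26)²)) = -31531*(30360 + ((¼)*26244 + 4212 - 26*(-24)² + (¼)*(-162)*(-24)²)) = -31531*(30360 + (6561 + 4212 - 26*576 + (¼)*(-162)*576)) = -31531*(30360 + (6561 + 4212 - 14976 - 23328)) = -31531*(30360 - 27531) = -31531*2829 = -89201199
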